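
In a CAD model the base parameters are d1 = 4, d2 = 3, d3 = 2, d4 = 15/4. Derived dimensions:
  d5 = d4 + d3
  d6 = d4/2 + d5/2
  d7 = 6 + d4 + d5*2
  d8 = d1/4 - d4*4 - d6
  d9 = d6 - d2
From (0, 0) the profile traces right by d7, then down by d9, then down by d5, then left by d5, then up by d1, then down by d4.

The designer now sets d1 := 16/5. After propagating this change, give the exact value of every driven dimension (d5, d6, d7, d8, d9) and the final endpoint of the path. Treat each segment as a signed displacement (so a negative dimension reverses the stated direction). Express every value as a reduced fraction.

Apply edit: d1 := 16/5
  d5 = d4 + d3 = 23/4
  d6 = d4/2 + d5/2 = 19/4
  d7 = 6 + d4 + d5*2 = 85/4
  d8 = d1/4 - d4*4 - d6 = -379/20
  d9 = d6 - d2 = 7/4
Walk from origin (0, 0):
  seg 1: right by d7 = 85/4 → (85/4, 0)
  seg 2: down by d9 = 7/4 → (85/4, -7/4)
  seg 3: down by d5 = 23/4 → (85/4, -15/2)
  seg 4: left by d5 = 23/4 → (31/2, -15/2)
  seg 5: up by d1 = 16/5 → (31/2, -43/10)
  seg 6: down by d4 = 15/4 → (31/2, -161/20)

d5 = 23/4
d6 = 19/4
d7 = 85/4
d8 = -379/20
d9 = 7/4
endpoint = (31/2, -161/20)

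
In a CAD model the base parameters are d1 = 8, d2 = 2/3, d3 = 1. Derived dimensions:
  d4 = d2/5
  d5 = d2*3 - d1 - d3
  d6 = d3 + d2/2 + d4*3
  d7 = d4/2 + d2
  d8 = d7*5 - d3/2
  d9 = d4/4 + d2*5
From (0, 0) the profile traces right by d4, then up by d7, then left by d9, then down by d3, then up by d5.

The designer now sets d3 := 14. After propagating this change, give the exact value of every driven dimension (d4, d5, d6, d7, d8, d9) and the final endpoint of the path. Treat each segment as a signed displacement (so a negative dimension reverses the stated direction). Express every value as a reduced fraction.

Apply edit: d3 := 14
  d4 = d2/5 = 2/15
  d5 = d2*3 - d1 - d3 = -20
  d6 = d3 + d2/2 + d4*3 = 221/15
  d7 = d4/2 + d2 = 11/15
  d8 = d7*5 - d3/2 = -10/3
  d9 = d4/4 + d2*5 = 101/30
Walk from origin (0, 0):
  seg 1: right by d4 = 2/15 → (2/15, 0)
  seg 2: up by d7 = 11/15 → (2/15, 11/15)
  seg 3: left by d9 = 101/30 → (-97/30, 11/15)
  seg 4: down by d3 = 14 → (-97/30, -199/15)
  seg 5: up by d5 = -20 → (-97/30, -499/15)

d4 = 2/15
d5 = -20
d6 = 221/15
d7 = 11/15
d8 = -10/3
d9 = 101/30
endpoint = (-97/30, -499/15)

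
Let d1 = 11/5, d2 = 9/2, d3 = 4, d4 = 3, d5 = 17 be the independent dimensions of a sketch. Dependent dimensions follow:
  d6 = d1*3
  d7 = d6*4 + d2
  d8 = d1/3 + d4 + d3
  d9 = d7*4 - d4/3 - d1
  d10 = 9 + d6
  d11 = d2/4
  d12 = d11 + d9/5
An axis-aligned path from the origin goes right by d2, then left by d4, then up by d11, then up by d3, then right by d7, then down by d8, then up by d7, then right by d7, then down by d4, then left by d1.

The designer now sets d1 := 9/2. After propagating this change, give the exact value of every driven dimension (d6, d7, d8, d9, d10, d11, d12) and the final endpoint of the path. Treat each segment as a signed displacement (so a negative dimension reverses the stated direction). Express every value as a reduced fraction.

d6 = 27/2
d7 = 117/2
d8 = 17/2
d9 = 457/2
d10 = 45/2
d11 = 9/8
d12 = 1873/40
endpoint = (114, 417/8)

Apply edit: d1 := 9/2
  d6 = d1*3 = 27/2
  d7 = d6*4 + d2 = 117/2
  d8 = d1/3 + d4 + d3 = 17/2
  d9 = d7*4 - d4/3 - d1 = 457/2
  d10 = 9 + d6 = 45/2
  d11 = d2/4 = 9/8
  d12 = d11 + d9/5 = 1873/40
Walk from origin (0, 0):
  seg 1: right by d2 = 9/2 → (9/2, 0)
  seg 2: left by d4 = 3 → (3/2, 0)
  seg 3: up by d11 = 9/8 → (3/2, 9/8)
  seg 4: up by d3 = 4 → (3/2, 41/8)
  seg 5: right by d7 = 117/2 → (60, 41/8)
  seg 6: down by d8 = 17/2 → (60, -27/8)
  seg 7: up by d7 = 117/2 → (60, 441/8)
  seg 8: right by d7 = 117/2 → (237/2, 441/8)
  seg 9: down by d4 = 3 → (237/2, 417/8)
  seg 10: left by d1 = 9/2 → (114, 417/8)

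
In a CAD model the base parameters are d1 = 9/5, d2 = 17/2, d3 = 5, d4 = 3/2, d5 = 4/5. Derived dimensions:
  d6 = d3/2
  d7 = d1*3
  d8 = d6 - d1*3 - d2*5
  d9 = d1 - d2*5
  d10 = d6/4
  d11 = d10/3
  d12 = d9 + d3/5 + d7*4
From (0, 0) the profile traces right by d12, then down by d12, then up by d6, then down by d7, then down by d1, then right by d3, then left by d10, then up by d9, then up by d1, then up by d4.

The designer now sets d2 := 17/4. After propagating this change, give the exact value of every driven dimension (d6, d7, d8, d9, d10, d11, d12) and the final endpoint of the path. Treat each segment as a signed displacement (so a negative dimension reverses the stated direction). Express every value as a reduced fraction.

Apply edit: d2 := 17/4
  d6 = d3/2 = 5/2
  d7 = d1*3 = 27/5
  d8 = d6 - d1*3 - d2*5 = -483/20
  d9 = d1 - d2*5 = -389/20
  d10 = d6/4 = 5/8
  d11 = d10/3 = 5/24
  d12 = d9 + d3/5 + d7*4 = 63/20
Walk from origin (0, 0):
  seg 1: right by d12 = 63/20 → (63/20, 0)
  seg 2: down by d12 = 63/20 → (63/20, -63/20)
  seg 3: up by d6 = 5/2 → (63/20, -13/20)
  seg 4: down by d7 = 27/5 → (63/20, -121/20)
  seg 5: down by d1 = 9/5 → (63/20, -157/20)
  seg 6: right by d3 = 5 → (163/20, -157/20)
  seg 7: left by d10 = 5/8 → (301/40, -157/20)
  seg 8: up by d9 = -389/20 → (301/40, -273/10)
  seg 9: up by d1 = 9/5 → (301/40, -51/2)
  seg 10: up by d4 = 3/2 → (301/40, -24)

d6 = 5/2
d7 = 27/5
d8 = -483/20
d9 = -389/20
d10 = 5/8
d11 = 5/24
d12 = 63/20
endpoint = (301/40, -24)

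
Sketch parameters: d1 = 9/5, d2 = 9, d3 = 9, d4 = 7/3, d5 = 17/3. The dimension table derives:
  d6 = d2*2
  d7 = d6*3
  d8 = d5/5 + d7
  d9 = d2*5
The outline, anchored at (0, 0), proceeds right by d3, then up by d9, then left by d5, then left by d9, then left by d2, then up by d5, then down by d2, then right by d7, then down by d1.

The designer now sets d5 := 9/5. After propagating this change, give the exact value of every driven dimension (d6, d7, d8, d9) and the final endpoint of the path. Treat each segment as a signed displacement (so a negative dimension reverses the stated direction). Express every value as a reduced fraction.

d6 = 18
d7 = 54
d8 = 1359/25
d9 = 45
endpoint = (36/5, 36)

Apply edit: d5 := 9/5
  d6 = d2*2 = 18
  d7 = d6*3 = 54
  d8 = d5/5 + d7 = 1359/25
  d9 = d2*5 = 45
Walk from origin (0, 0):
  seg 1: right by d3 = 9 → (9, 0)
  seg 2: up by d9 = 45 → (9, 45)
  seg 3: left by d5 = 9/5 → (36/5, 45)
  seg 4: left by d9 = 45 → (-189/5, 45)
  seg 5: left by d2 = 9 → (-234/5, 45)
  seg 6: up by d5 = 9/5 → (-234/5, 234/5)
  seg 7: down by d2 = 9 → (-234/5, 189/5)
  seg 8: right by d7 = 54 → (36/5, 189/5)
  seg 9: down by d1 = 9/5 → (36/5, 36)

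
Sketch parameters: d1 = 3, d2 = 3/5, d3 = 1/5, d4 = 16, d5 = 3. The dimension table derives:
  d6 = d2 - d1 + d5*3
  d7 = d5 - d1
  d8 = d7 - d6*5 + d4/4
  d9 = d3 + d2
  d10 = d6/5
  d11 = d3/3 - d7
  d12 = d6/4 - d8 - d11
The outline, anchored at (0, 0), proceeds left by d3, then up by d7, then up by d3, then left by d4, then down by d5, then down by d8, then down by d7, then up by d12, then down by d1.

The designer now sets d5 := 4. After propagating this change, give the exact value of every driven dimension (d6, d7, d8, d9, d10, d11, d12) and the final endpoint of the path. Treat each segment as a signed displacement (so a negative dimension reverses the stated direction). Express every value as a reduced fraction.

d6 = 48/5
d7 = 1
d8 = -43
d9 = 4/5
d10 = 48/25
d11 = -14/15
d12 = 139/3
endpoint = (-81/5, 1238/15)

Apply edit: d5 := 4
  d6 = d2 - d1 + d5*3 = 48/5
  d7 = d5 - d1 = 1
  d8 = d7 - d6*5 + d4/4 = -43
  d9 = d3 + d2 = 4/5
  d10 = d6/5 = 48/25
  d11 = d3/3 - d7 = -14/15
  d12 = d6/4 - d8 - d11 = 139/3
Walk from origin (0, 0):
  seg 1: left by d3 = 1/5 → (-1/5, 0)
  seg 2: up by d7 = 1 → (-1/5, 1)
  seg 3: up by d3 = 1/5 → (-1/5, 6/5)
  seg 4: left by d4 = 16 → (-81/5, 6/5)
  seg 5: down by d5 = 4 → (-81/5, -14/5)
  seg 6: down by d8 = -43 → (-81/5, 201/5)
  seg 7: down by d7 = 1 → (-81/5, 196/5)
  seg 8: up by d12 = 139/3 → (-81/5, 1283/15)
  seg 9: down by d1 = 3 → (-81/5, 1238/15)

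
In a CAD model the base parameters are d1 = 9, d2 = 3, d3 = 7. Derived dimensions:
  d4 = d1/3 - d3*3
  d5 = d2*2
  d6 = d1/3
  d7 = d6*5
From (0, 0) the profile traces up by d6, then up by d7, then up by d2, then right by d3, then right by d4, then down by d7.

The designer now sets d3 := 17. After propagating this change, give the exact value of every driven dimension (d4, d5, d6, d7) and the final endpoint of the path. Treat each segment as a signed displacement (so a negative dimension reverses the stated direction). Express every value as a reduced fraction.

Apply edit: d3 := 17
  d4 = d1/3 - d3*3 = -48
  d5 = d2*2 = 6
  d6 = d1/3 = 3
  d7 = d6*5 = 15
Walk from origin (0, 0):
  seg 1: up by d6 = 3 → (0, 3)
  seg 2: up by d7 = 15 → (0, 18)
  seg 3: up by d2 = 3 → (0, 21)
  seg 4: right by d3 = 17 → (17, 21)
  seg 5: right by d4 = -48 → (-31, 21)
  seg 6: down by d7 = 15 → (-31, 6)

d4 = -48
d5 = 6
d6 = 3
d7 = 15
endpoint = (-31, 6)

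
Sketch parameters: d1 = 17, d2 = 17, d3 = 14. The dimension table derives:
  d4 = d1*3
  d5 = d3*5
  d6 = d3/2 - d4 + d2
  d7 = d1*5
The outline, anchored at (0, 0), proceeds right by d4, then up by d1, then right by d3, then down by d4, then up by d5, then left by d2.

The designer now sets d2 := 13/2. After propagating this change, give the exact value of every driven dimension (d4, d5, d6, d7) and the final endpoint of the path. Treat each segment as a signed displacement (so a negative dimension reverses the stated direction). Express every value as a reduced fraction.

d4 = 51
d5 = 70
d6 = -75/2
d7 = 85
endpoint = (117/2, 36)

Apply edit: d2 := 13/2
  d4 = d1*3 = 51
  d5 = d3*5 = 70
  d6 = d3/2 - d4 + d2 = -75/2
  d7 = d1*5 = 85
Walk from origin (0, 0):
  seg 1: right by d4 = 51 → (51, 0)
  seg 2: up by d1 = 17 → (51, 17)
  seg 3: right by d3 = 14 → (65, 17)
  seg 4: down by d4 = 51 → (65, -34)
  seg 5: up by d5 = 70 → (65, 36)
  seg 6: left by d2 = 13/2 → (117/2, 36)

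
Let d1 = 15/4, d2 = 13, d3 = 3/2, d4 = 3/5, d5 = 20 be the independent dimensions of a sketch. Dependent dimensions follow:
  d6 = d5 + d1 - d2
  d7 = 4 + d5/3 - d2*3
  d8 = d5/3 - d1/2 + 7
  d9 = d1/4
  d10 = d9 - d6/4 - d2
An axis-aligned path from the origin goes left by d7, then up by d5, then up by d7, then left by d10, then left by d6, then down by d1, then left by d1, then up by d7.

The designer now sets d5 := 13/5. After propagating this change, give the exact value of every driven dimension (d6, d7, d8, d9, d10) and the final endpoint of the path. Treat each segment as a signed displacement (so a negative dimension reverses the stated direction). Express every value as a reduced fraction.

Apply edit: d5 := 13/5
  d6 = d5 + d1 - d2 = -133/20
  d7 = 4 + d5/3 - d2*3 = -512/15
  d8 = d5/3 - d1/2 + 7 = 719/120
  d9 = d1/4 = 15/16
  d10 = d9 - d6/4 - d2 = -52/5
Walk from origin (0, 0):
  seg 1: left by d7 = -512/15 → (512/15, 0)
  seg 2: up by d5 = 13/5 → (512/15, 13/5)
  seg 3: up by d7 = -512/15 → (512/15, -473/15)
  seg 4: left by d10 = -52/5 → (668/15, -473/15)
  seg 5: left by d6 = -133/20 → (3071/60, -473/15)
  seg 6: down by d1 = 15/4 → (3071/60, -2117/60)
  seg 7: left by d1 = 15/4 → (1423/30, -2117/60)
  seg 8: up by d7 = -512/15 → (1423/30, -833/12)

d6 = -133/20
d7 = -512/15
d8 = 719/120
d9 = 15/16
d10 = -52/5
endpoint = (1423/30, -833/12)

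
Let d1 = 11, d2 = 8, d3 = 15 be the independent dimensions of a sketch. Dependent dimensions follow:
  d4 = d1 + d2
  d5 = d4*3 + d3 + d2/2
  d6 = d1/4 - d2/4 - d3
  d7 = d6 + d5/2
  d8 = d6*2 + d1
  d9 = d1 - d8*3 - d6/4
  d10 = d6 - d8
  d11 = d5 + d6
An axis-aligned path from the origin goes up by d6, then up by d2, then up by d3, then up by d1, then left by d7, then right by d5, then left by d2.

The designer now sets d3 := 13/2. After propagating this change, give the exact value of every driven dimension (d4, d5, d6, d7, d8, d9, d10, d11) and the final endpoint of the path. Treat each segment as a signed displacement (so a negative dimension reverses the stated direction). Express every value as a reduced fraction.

Apply edit: d3 := 13/2
  d4 = d1 + d2 = 19
  d5 = d4*3 + d3 + d2/2 = 135/2
  d6 = d1/4 - d2/4 - d3 = -23/4
  d7 = d6 + d5/2 = 28
  d8 = d6*2 + d1 = -1/2
  d9 = d1 - d8*3 - d6/4 = 223/16
  d10 = d6 - d8 = -21/4
  d11 = d5 + d6 = 247/4
Walk from origin (0, 0):
  seg 1: up by d6 = -23/4 → (0, -23/4)
  seg 2: up by d2 = 8 → (0, 9/4)
  seg 3: up by d3 = 13/2 → (0, 35/4)
  seg 4: up by d1 = 11 → (0, 79/4)
  seg 5: left by d7 = 28 → (-28, 79/4)
  seg 6: right by d5 = 135/2 → (79/2, 79/4)
  seg 7: left by d2 = 8 → (63/2, 79/4)

d4 = 19
d5 = 135/2
d6 = -23/4
d7 = 28
d8 = -1/2
d9 = 223/16
d10 = -21/4
d11 = 247/4
endpoint = (63/2, 79/4)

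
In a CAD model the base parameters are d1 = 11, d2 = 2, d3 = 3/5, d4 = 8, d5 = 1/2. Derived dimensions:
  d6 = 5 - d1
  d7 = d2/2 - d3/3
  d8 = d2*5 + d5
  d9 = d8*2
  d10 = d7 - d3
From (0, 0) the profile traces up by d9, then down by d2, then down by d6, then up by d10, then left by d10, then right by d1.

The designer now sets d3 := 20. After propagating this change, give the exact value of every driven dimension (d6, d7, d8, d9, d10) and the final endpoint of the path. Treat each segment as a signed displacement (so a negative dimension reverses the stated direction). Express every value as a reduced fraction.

d6 = -6
d7 = -17/3
d8 = 21/2
d9 = 21
d10 = -77/3
endpoint = (110/3, -2/3)

Apply edit: d3 := 20
  d6 = 5 - d1 = -6
  d7 = d2/2 - d3/3 = -17/3
  d8 = d2*5 + d5 = 21/2
  d9 = d8*2 = 21
  d10 = d7 - d3 = -77/3
Walk from origin (0, 0):
  seg 1: up by d9 = 21 → (0, 21)
  seg 2: down by d2 = 2 → (0, 19)
  seg 3: down by d6 = -6 → (0, 25)
  seg 4: up by d10 = -77/3 → (0, -2/3)
  seg 5: left by d10 = -77/3 → (77/3, -2/3)
  seg 6: right by d1 = 11 → (110/3, -2/3)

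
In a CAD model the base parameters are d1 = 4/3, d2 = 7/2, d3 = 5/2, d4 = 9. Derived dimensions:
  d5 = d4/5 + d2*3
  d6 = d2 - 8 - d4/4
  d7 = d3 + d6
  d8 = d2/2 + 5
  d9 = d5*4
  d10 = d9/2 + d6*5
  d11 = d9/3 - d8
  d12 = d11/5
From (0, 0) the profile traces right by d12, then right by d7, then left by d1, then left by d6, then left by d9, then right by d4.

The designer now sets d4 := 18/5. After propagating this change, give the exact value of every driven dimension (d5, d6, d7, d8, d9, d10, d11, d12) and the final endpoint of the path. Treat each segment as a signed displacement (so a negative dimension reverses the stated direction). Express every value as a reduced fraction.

d5 = 561/50
d6 = -27/5
d7 = -29/10
d8 = 27/4
d9 = 1122/25
d10 = -114/25
d11 = 821/100
d12 = 821/500
endpoint = (-57707/1500, 0)

Apply edit: d4 := 18/5
  d5 = d4/5 + d2*3 = 561/50
  d6 = d2 - 8 - d4/4 = -27/5
  d7 = d3 + d6 = -29/10
  d8 = d2/2 + 5 = 27/4
  d9 = d5*4 = 1122/25
  d10 = d9/2 + d6*5 = -114/25
  d11 = d9/3 - d8 = 821/100
  d12 = d11/5 = 821/500
Walk from origin (0, 0):
  seg 1: right by d12 = 821/500 → (821/500, 0)
  seg 2: right by d7 = -29/10 → (-629/500, 0)
  seg 3: left by d1 = 4/3 → (-3887/1500, 0)
  seg 4: left by d6 = -27/5 → (4213/1500, 0)
  seg 5: left by d9 = 1122/25 → (-63107/1500, 0)
  seg 6: right by d4 = 18/5 → (-57707/1500, 0)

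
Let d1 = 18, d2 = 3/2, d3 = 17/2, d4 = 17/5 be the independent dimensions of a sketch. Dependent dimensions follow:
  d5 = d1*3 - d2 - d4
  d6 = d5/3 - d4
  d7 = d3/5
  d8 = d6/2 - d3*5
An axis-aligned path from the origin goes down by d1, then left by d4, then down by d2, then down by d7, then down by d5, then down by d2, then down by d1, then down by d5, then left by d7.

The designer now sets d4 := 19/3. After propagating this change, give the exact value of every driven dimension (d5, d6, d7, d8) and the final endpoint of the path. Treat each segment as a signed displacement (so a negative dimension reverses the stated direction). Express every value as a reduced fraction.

Apply edit: d4 := 19/3
  d5 = d1*3 - d2 - d4 = 277/6
  d6 = d5/3 - d4 = 163/18
  d7 = d3/5 = 17/10
  d8 = d6/2 - d3*5 = -1367/36
Walk from origin (0, 0):
  seg 1: down by d1 = 18 → (0, -18)
  seg 2: left by d4 = 19/3 → (-19/3, -18)
  seg 3: down by d2 = 3/2 → (-19/3, -39/2)
  seg 4: down by d7 = 17/10 → (-19/3, -106/5)
  seg 5: down by d5 = 277/6 → (-19/3, -2021/30)
  seg 6: down by d2 = 3/2 → (-19/3, -1033/15)
  seg 7: down by d1 = 18 → (-19/3, -1303/15)
  seg 8: down by d5 = 277/6 → (-19/3, -3991/30)
  seg 9: left by d7 = 17/10 → (-241/30, -3991/30)

d5 = 277/6
d6 = 163/18
d7 = 17/10
d8 = -1367/36
endpoint = (-241/30, -3991/30)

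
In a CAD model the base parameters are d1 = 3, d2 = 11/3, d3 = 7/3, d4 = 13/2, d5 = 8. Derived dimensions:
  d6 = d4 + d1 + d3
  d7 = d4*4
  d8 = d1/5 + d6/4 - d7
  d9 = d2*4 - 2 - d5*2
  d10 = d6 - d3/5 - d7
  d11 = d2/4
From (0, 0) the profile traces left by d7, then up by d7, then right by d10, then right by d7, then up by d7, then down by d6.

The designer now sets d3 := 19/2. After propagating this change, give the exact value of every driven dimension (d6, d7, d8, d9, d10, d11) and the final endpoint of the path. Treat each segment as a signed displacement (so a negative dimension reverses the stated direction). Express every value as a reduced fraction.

d6 = 19
d7 = 26
d8 = -413/20
d9 = -10/3
d10 = -89/10
d11 = 11/12
endpoint = (-89/10, 33)

Apply edit: d3 := 19/2
  d6 = d4 + d1 + d3 = 19
  d7 = d4*4 = 26
  d8 = d1/5 + d6/4 - d7 = -413/20
  d9 = d2*4 - 2 - d5*2 = -10/3
  d10 = d6 - d3/5 - d7 = -89/10
  d11 = d2/4 = 11/12
Walk from origin (0, 0):
  seg 1: left by d7 = 26 → (-26, 0)
  seg 2: up by d7 = 26 → (-26, 26)
  seg 3: right by d10 = -89/10 → (-349/10, 26)
  seg 4: right by d7 = 26 → (-89/10, 26)
  seg 5: up by d7 = 26 → (-89/10, 52)
  seg 6: down by d6 = 19 → (-89/10, 33)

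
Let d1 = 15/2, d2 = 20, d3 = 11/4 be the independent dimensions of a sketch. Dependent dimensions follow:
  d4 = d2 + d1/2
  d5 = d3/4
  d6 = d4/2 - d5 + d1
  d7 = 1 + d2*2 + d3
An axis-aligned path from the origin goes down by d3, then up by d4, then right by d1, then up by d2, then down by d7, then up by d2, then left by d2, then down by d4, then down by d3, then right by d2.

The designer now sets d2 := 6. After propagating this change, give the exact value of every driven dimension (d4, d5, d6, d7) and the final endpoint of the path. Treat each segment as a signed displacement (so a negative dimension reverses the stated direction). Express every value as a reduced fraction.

Apply edit: d2 := 6
  d4 = d2 + d1/2 = 39/4
  d5 = d3/4 = 11/16
  d6 = d4/2 - d5 + d1 = 187/16
  d7 = 1 + d2*2 + d3 = 63/4
Walk from origin (0, 0):
  seg 1: down by d3 = 11/4 → (0, -11/4)
  seg 2: up by d4 = 39/4 → (0, 7)
  seg 3: right by d1 = 15/2 → (15/2, 7)
  seg 4: up by d2 = 6 → (15/2, 13)
  seg 5: down by d7 = 63/4 → (15/2, -11/4)
  seg 6: up by d2 = 6 → (15/2, 13/4)
  seg 7: left by d2 = 6 → (3/2, 13/4)
  seg 8: down by d4 = 39/4 → (3/2, -13/2)
  seg 9: down by d3 = 11/4 → (3/2, -37/4)
  seg 10: right by d2 = 6 → (15/2, -37/4)

d4 = 39/4
d5 = 11/16
d6 = 187/16
d7 = 63/4
endpoint = (15/2, -37/4)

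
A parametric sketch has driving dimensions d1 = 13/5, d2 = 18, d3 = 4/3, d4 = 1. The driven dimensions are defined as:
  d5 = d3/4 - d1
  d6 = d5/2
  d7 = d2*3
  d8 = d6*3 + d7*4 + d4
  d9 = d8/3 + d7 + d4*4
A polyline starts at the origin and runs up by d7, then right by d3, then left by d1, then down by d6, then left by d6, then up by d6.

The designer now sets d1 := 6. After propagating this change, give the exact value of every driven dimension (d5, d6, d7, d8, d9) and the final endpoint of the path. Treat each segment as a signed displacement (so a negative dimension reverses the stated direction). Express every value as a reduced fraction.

Apply edit: d1 := 6
  d5 = d3/4 - d1 = -17/3
  d6 = d5/2 = -17/6
  d7 = d2*3 = 54
  d8 = d6*3 + d7*4 + d4 = 417/2
  d9 = d8/3 + d7 + d4*4 = 255/2
Walk from origin (0, 0):
  seg 1: up by d7 = 54 → (0, 54)
  seg 2: right by d3 = 4/3 → (4/3, 54)
  seg 3: left by d1 = 6 → (-14/3, 54)
  seg 4: down by d6 = -17/6 → (-14/3, 341/6)
  seg 5: left by d6 = -17/6 → (-11/6, 341/6)
  seg 6: up by d6 = -17/6 → (-11/6, 54)

d5 = -17/3
d6 = -17/6
d7 = 54
d8 = 417/2
d9 = 255/2
endpoint = (-11/6, 54)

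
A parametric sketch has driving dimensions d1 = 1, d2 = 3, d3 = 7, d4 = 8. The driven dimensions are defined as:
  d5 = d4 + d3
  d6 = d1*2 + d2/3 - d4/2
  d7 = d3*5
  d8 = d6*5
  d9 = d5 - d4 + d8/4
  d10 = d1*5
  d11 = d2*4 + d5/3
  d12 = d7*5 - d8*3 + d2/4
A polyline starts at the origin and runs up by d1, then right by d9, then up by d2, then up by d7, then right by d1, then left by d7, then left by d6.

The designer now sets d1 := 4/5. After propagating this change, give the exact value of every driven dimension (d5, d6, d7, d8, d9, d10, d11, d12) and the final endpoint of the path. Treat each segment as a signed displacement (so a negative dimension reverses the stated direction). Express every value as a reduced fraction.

Apply edit: d1 := 4/5
  d5 = d4 + d3 = 15
  d6 = d1*2 + d2/3 - d4/2 = -7/5
  d7 = d3*5 = 35
  d8 = d6*5 = -7
  d9 = d5 - d4 + d8/4 = 21/4
  d10 = d1*5 = 4
  d11 = d2*4 + d5/3 = 17
  d12 = d7*5 - d8*3 + d2/4 = 787/4
Walk from origin (0, 0):
  seg 1: up by d1 = 4/5 → (0, 4/5)
  seg 2: right by d9 = 21/4 → (21/4, 4/5)
  seg 3: up by d2 = 3 → (21/4, 19/5)
  seg 4: up by d7 = 35 → (21/4, 194/5)
  seg 5: right by d1 = 4/5 → (121/20, 194/5)
  seg 6: left by d7 = 35 → (-579/20, 194/5)
  seg 7: left by d6 = -7/5 → (-551/20, 194/5)

d5 = 15
d6 = -7/5
d7 = 35
d8 = -7
d9 = 21/4
d10 = 4
d11 = 17
d12 = 787/4
endpoint = (-551/20, 194/5)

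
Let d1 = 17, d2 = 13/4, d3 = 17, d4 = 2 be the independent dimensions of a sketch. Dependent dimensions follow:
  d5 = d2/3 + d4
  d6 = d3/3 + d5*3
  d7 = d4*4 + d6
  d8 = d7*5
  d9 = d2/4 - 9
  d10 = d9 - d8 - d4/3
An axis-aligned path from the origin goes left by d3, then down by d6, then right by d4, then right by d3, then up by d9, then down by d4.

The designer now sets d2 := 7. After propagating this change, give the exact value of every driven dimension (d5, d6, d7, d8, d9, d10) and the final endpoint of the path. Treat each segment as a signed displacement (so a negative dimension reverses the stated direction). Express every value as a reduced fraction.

d5 = 13/3
d6 = 56/3
d7 = 80/3
d8 = 400/3
d9 = -29/4
d10 = -565/4
endpoint = (2, -335/12)

Apply edit: d2 := 7
  d5 = d2/3 + d4 = 13/3
  d6 = d3/3 + d5*3 = 56/3
  d7 = d4*4 + d6 = 80/3
  d8 = d7*5 = 400/3
  d9 = d2/4 - 9 = -29/4
  d10 = d9 - d8 - d4/3 = -565/4
Walk from origin (0, 0):
  seg 1: left by d3 = 17 → (-17, 0)
  seg 2: down by d6 = 56/3 → (-17, -56/3)
  seg 3: right by d4 = 2 → (-15, -56/3)
  seg 4: right by d3 = 17 → (2, -56/3)
  seg 5: up by d9 = -29/4 → (2, -311/12)
  seg 6: down by d4 = 2 → (2, -335/12)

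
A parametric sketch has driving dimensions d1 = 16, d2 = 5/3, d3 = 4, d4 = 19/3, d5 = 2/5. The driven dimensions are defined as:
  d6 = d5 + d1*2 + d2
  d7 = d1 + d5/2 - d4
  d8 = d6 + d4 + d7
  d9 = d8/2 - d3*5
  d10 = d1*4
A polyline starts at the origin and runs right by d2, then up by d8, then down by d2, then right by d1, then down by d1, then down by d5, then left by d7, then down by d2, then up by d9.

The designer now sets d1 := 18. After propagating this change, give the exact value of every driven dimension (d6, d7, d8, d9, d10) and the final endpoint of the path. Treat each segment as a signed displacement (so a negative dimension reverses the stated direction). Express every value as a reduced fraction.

d6 = 571/15
d7 = 178/15
d8 = 844/15
d9 = 122/15
d10 = 72
endpoint = (39/5, 128/3)

Apply edit: d1 := 18
  d6 = d5 + d1*2 + d2 = 571/15
  d7 = d1 + d5/2 - d4 = 178/15
  d8 = d6 + d4 + d7 = 844/15
  d9 = d8/2 - d3*5 = 122/15
  d10 = d1*4 = 72
Walk from origin (0, 0):
  seg 1: right by d2 = 5/3 → (5/3, 0)
  seg 2: up by d8 = 844/15 → (5/3, 844/15)
  seg 3: down by d2 = 5/3 → (5/3, 273/5)
  seg 4: right by d1 = 18 → (59/3, 273/5)
  seg 5: down by d1 = 18 → (59/3, 183/5)
  seg 6: down by d5 = 2/5 → (59/3, 181/5)
  seg 7: left by d7 = 178/15 → (39/5, 181/5)
  seg 8: down by d2 = 5/3 → (39/5, 518/15)
  seg 9: up by d9 = 122/15 → (39/5, 128/3)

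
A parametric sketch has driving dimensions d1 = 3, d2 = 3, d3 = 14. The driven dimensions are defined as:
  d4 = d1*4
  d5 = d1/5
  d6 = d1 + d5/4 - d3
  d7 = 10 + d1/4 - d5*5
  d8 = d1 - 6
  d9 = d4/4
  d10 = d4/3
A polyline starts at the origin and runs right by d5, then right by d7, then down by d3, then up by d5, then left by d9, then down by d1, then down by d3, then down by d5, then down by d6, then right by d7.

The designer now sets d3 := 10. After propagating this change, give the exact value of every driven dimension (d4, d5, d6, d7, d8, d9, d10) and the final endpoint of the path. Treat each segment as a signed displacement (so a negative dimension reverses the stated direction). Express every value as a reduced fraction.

Apply edit: d3 := 10
  d4 = d1*4 = 12
  d5 = d1/5 = 3/5
  d6 = d1 + d5/4 - d3 = -137/20
  d7 = 10 + d1/4 - d5*5 = 31/4
  d8 = d1 - 6 = -3
  d9 = d4/4 = 3
  d10 = d4/3 = 4
Walk from origin (0, 0):
  seg 1: right by d5 = 3/5 → (3/5, 0)
  seg 2: right by d7 = 31/4 → (167/20, 0)
  seg 3: down by d3 = 10 → (167/20, -10)
  seg 4: up by d5 = 3/5 → (167/20, -47/5)
  seg 5: left by d9 = 3 → (107/20, -47/5)
  seg 6: down by d1 = 3 → (107/20, -62/5)
  seg 7: down by d3 = 10 → (107/20, -112/5)
  seg 8: down by d5 = 3/5 → (107/20, -23)
  seg 9: down by d6 = -137/20 → (107/20, -323/20)
  seg 10: right by d7 = 31/4 → (131/10, -323/20)

d4 = 12
d5 = 3/5
d6 = -137/20
d7 = 31/4
d8 = -3
d9 = 3
d10 = 4
endpoint = (131/10, -323/20)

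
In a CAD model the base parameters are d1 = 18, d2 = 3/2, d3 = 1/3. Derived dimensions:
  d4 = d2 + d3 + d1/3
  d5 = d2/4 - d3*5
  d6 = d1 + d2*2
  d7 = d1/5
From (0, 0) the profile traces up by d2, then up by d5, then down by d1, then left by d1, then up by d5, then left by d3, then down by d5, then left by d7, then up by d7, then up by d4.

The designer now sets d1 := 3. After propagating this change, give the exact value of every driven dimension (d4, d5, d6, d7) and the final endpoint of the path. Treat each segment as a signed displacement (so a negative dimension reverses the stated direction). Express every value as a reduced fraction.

Apply edit: d1 := 3
  d4 = d2 + d3 + d1/3 = 17/6
  d5 = d2/4 - d3*5 = -31/24
  d6 = d1 + d2*2 = 6
  d7 = d1/5 = 3/5
Walk from origin (0, 0):
  seg 1: up by d2 = 3/2 → (0, 3/2)
  seg 2: up by d5 = -31/24 → (0, 5/24)
  seg 3: down by d1 = 3 → (0, -67/24)
  seg 4: left by d1 = 3 → (-3, -67/24)
  seg 5: up by d5 = -31/24 → (-3, -49/12)
  seg 6: left by d3 = 1/3 → (-10/3, -49/12)
  seg 7: down by d5 = -31/24 → (-10/3, -67/24)
  seg 8: left by d7 = 3/5 → (-59/15, -67/24)
  seg 9: up by d7 = 3/5 → (-59/15, -263/120)
  seg 10: up by d4 = 17/6 → (-59/15, 77/120)

d4 = 17/6
d5 = -31/24
d6 = 6
d7 = 3/5
endpoint = (-59/15, 77/120)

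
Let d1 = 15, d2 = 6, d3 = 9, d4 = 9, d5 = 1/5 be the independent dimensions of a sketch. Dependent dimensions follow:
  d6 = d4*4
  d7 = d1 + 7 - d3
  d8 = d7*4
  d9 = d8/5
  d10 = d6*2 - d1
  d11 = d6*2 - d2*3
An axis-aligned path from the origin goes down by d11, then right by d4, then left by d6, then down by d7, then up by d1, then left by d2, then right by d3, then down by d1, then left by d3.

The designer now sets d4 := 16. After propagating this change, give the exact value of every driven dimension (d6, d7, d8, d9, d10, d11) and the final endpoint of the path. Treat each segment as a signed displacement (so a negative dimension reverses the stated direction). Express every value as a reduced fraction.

d6 = 64
d7 = 13
d8 = 52
d9 = 52/5
d10 = 113
d11 = 110
endpoint = (-54, -123)

Apply edit: d4 := 16
  d6 = d4*4 = 64
  d7 = d1 + 7 - d3 = 13
  d8 = d7*4 = 52
  d9 = d8/5 = 52/5
  d10 = d6*2 - d1 = 113
  d11 = d6*2 - d2*3 = 110
Walk from origin (0, 0):
  seg 1: down by d11 = 110 → (0, -110)
  seg 2: right by d4 = 16 → (16, -110)
  seg 3: left by d6 = 64 → (-48, -110)
  seg 4: down by d7 = 13 → (-48, -123)
  seg 5: up by d1 = 15 → (-48, -108)
  seg 6: left by d2 = 6 → (-54, -108)
  seg 7: right by d3 = 9 → (-45, -108)
  seg 8: down by d1 = 15 → (-45, -123)
  seg 9: left by d3 = 9 → (-54, -123)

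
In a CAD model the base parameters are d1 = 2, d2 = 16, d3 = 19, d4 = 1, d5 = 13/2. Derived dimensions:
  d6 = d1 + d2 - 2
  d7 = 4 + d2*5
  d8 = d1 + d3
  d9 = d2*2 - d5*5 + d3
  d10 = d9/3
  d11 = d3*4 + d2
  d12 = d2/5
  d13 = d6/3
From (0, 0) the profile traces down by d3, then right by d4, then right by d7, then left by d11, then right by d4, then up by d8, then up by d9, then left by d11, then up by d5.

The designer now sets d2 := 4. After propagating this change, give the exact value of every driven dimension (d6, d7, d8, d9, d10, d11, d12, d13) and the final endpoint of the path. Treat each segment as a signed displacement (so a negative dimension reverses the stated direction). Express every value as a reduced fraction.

Apply edit: d2 := 4
  d6 = d1 + d2 - 2 = 4
  d7 = 4 + d2*5 = 24
  d8 = d1 + d3 = 21
  d9 = d2*2 - d5*5 + d3 = -11/2
  d10 = d9/3 = -11/6
  d11 = d3*4 + d2 = 80
  d12 = d2/5 = 4/5
  d13 = d6/3 = 4/3
Walk from origin (0, 0):
  seg 1: down by d3 = 19 → (0, -19)
  seg 2: right by d4 = 1 → (1, -19)
  seg 3: right by d7 = 24 → (25, -19)
  seg 4: left by d11 = 80 → (-55, -19)
  seg 5: right by d4 = 1 → (-54, -19)
  seg 6: up by d8 = 21 → (-54, 2)
  seg 7: up by d9 = -11/2 → (-54, -7/2)
  seg 8: left by d11 = 80 → (-134, -7/2)
  seg 9: up by d5 = 13/2 → (-134, 3)

d6 = 4
d7 = 24
d8 = 21
d9 = -11/2
d10 = -11/6
d11 = 80
d12 = 4/5
d13 = 4/3
endpoint = (-134, 3)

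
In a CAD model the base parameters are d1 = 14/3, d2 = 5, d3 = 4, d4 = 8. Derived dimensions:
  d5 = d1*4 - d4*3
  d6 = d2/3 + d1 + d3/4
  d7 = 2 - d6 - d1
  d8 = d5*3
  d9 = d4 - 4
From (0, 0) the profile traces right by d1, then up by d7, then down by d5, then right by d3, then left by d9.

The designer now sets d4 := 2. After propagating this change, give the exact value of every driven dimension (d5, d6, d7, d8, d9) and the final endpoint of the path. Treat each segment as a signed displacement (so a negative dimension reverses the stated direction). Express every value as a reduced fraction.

Apply edit: d4 := 2
  d5 = d1*4 - d4*3 = 38/3
  d6 = d2/3 + d1 + d3/4 = 22/3
  d7 = 2 - d6 - d1 = -10
  d8 = d5*3 = 38
  d9 = d4 - 4 = -2
Walk from origin (0, 0):
  seg 1: right by d1 = 14/3 → (14/3, 0)
  seg 2: up by d7 = -10 → (14/3, -10)
  seg 3: down by d5 = 38/3 → (14/3, -68/3)
  seg 4: right by d3 = 4 → (26/3, -68/3)
  seg 5: left by d9 = -2 → (32/3, -68/3)

d5 = 38/3
d6 = 22/3
d7 = -10
d8 = 38
d9 = -2
endpoint = (32/3, -68/3)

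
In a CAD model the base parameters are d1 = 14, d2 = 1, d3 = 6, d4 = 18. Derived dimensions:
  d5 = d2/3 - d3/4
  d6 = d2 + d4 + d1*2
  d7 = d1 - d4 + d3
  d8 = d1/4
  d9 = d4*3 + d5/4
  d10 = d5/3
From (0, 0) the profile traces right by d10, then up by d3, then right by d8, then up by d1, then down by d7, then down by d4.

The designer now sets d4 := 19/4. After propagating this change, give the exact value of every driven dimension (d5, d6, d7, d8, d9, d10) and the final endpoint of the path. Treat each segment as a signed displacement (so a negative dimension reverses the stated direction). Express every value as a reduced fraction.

Apply edit: d4 := 19/4
  d5 = d2/3 - d3/4 = -7/6
  d6 = d2 + d4 + d1*2 = 135/4
  d7 = d1 - d4 + d3 = 61/4
  d8 = d1/4 = 7/2
  d9 = d4*3 + d5/4 = 335/24
  d10 = d5/3 = -7/18
Walk from origin (0, 0):
  seg 1: right by d10 = -7/18 → (-7/18, 0)
  seg 2: up by d3 = 6 → (-7/18, 6)
  seg 3: right by d8 = 7/2 → (28/9, 6)
  seg 4: up by d1 = 14 → (28/9, 20)
  seg 5: down by d7 = 61/4 → (28/9, 19/4)
  seg 6: down by d4 = 19/4 → (28/9, 0)

d5 = -7/6
d6 = 135/4
d7 = 61/4
d8 = 7/2
d9 = 335/24
d10 = -7/18
endpoint = (28/9, 0)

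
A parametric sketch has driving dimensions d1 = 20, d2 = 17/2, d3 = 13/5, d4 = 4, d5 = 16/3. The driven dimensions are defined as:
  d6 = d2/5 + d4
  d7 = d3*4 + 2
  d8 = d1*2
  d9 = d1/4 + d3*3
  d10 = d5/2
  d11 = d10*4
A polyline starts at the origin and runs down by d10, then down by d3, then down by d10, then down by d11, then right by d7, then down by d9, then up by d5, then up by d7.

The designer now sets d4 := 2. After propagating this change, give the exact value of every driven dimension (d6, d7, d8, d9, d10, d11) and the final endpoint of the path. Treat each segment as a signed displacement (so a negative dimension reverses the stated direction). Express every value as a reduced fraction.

Apply edit: d4 := 2
  d6 = d2/5 + d4 = 37/10
  d7 = d3*4 + 2 = 62/5
  d8 = d1*2 = 40
  d9 = d1/4 + d3*3 = 64/5
  d10 = d5/2 = 8/3
  d11 = d10*4 = 32/3
Walk from origin (0, 0):
  seg 1: down by d10 = 8/3 → (0, -8/3)
  seg 2: down by d3 = 13/5 → (0, -79/15)
  seg 3: down by d10 = 8/3 → (0, -119/15)
  seg 4: down by d11 = 32/3 → (0, -93/5)
  seg 5: right by d7 = 62/5 → (62/5, -93/5)
  seg 6: down by d9 = 64/5 → (62/5, -157/5)
  seg 7: up by d5 = 16/3 → (62/5, -391/15)
  seg 8: up by d7 = 62/5 → (62/5, -41/3)

d6 = 37/10
d7 = 62/5
d8 = 40
d9 = 64/5
d10 = 8/3
d11 = 32/3
endpoint = (62/5, -41/3)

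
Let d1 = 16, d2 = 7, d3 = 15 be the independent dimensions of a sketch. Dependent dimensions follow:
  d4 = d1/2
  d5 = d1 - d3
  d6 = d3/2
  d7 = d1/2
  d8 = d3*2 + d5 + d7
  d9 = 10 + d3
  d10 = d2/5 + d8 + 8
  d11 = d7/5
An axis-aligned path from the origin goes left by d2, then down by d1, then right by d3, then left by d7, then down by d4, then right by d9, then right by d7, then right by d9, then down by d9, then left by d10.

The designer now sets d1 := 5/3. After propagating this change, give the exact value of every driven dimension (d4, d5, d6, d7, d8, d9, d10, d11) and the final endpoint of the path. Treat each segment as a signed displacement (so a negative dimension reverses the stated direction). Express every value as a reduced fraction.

d4 = 5/6
d5 = -40/3
d6 = 15/2
d7 = 5/6
d8 = 35/2
d9 = 25
d10 = 269/10
d11 = 1/6
endpoint = (311/10, -55/2)

Apply edit: d1 := 5/3
  d4 = d1/2 = 5/6
  d5 = d1 - d3 = -40/3
  d6 = d3/2 = 15/2
  d7 = d1/2 = 5/6
  d8 = d3*2 + d5 + d7 = 35/2
  d9 = 10 + d3 = 25
  d10 = d2/5 + d8 + 8 = 269/10
  d11 = d7/5 = 1/6
Walk from origin (0, 0):
  seg 1: left by d2 = 7 → (-7, 0)
  seg 2: down by d1 = 5/3 → (-7, -5/3)
  seg 3: right by d3 = 15 → (8, -5/3)
  seg 4: left by d7 = 5/6 → (43/6, -5/3)
  seg 5: down by d4 = 5/6 → (43/6, -5/2)
  seg 6: right by d9 = 25 → (193/6, -5/2)
  seg 7: right by d7 = 5/6 → (33, -5/2)
  seg 8: right by d9 = 25 → (58, -5/2)
  seg 9: down by d9 = 25 → (58, -55/2)
  seg 10: left by d10 = 269/10 → (311/10, -55/2)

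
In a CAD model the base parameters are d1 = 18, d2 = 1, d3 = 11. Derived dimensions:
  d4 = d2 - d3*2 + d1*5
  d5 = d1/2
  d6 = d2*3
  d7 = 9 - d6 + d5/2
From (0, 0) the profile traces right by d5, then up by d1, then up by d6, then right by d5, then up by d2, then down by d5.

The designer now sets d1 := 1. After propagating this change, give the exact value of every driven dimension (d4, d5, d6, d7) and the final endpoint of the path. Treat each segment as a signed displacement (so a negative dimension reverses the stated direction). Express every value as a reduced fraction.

d4 = -16
d5 = 1/2
d6 = 3
d7 = 25/4
endpoint = (1, 9/2)

Apply edit: d1 := 1
  d4 = d2 - d3*2 + d1*5 = -16
  d5 = d1/2 = 1/2
  d6 = d2*3 = 3
  d7 = 9 - d6 + d5/2 = 25/4
Walk from origin (0, 0):
  seg 1: right by d5 = 1/2 → (1/2, 0)
  seg 2: up by d1 = 1 → (1/2, 1)
  seg 3: up by d6 = 3 → (1/2, 4)
  seg 4: right by d5 = 1/2 → (1, 4)
  seg 5: up by d2 = 1 → (1, 5)
  seg 6: down by d5 = 1/2 → (1, 9/2)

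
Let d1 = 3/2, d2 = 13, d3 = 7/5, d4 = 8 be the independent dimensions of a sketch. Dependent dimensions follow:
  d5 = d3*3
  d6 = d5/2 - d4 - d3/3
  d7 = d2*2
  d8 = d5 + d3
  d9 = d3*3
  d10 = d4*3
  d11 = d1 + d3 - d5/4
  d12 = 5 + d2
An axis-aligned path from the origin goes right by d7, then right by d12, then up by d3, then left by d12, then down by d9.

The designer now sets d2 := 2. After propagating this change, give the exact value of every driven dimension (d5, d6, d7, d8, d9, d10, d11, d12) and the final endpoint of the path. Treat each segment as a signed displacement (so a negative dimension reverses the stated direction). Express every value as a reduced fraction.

Apply edit: d2 := 2
  d5 = d3*3 = 21/5
  d6 = d5/2 - d4 - d3/3 = -191/30
  d7 = d2*2 = 4
  d8 = d5 + d3 = 28/5
  d9 = d3*3 = 21/5
  d10 = d4*3 = 24
  d11 = d1 + d3 - d5/4 = 37/20
  d12 = 5 + d2 = 7
Walk from origin (0, 0):
  seg 1: right by d7 = 4 → (4, 0)
  seg 2: right by d12 = 7 → (11, 0)
  seg 3: up by d3 = 7/5 → (11, 7/5)
  seg 4: left by d12 = 7 → (4, 7/5)
  seg 5: down by d9 = 21/5 → (4, -14/5)

d5 = 21/5
d6 = -191/30
d7 = 4
d8 = 28/5
d9 = 21/5
d10 = 24
d11 = 37/20
d12 = 7
endpoint = (4, -14/5)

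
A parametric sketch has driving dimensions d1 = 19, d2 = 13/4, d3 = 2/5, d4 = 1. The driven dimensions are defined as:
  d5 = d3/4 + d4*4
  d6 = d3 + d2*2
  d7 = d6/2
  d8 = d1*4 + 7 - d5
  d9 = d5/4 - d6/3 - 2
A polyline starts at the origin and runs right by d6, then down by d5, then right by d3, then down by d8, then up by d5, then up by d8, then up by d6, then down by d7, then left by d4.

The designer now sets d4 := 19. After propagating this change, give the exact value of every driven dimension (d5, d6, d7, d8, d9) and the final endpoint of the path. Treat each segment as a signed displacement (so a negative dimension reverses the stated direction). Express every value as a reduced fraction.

Apply edit: d4 := 19
  d5 = d3/4 + d4*4 = 761/10
  d6 = d3 + d2*2 = 69/10
  d7 = d6/2 = 69/20
  d8 = d1*4 + 7 - d5 = 69/10
  d9 = d5/4 - d6/3 - 2 = 589/40
Walk from origin (0, 0):
  seg 1: right by d6 = 69/10 → (69/10, 0)
  seg 2: down by d5 = 761/10 → (69/10, -761/10)
  seg 3: right by d3 = 2/5 → (73/10, -761/10)
  seg 4: down by d8 = 69/10 → (73/10, -83)
  seg 5: up by d5 = 761/10 → (73/10, -69/10)
  seg 6: up by d8 = 69/10 → (73/10, 0)
  seg 7: up by d6 = 69/10 → (73/10, 69/10)
  seg 8: down by d7 = 69/20 → (73/10, 69/20)
  seg 9: left by d4 = 19 → (-117/10, 69/20)

d5 = 761/10
d6 = 69/10
d7 = 69/20
d8 = 69/10
d9 = 589/40
endpoint = (-117/10, 69/20)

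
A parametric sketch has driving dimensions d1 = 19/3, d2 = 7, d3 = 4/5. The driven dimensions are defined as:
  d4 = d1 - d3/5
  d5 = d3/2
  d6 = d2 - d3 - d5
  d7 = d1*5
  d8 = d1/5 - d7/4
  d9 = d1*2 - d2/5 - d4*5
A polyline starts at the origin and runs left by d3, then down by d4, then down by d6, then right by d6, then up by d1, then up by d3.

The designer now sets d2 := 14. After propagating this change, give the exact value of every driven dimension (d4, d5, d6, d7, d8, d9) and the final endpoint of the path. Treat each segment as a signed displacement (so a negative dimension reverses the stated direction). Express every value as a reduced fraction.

d4 = 463/75
d5 = 2/5
d6 = 64/5
d7 = 95/3
d8 = -133/20
d9 = -21
endpoint = (12, -296/25)

Apply edit: d2 := 14
  d4 = d1 - d3/5 = 463/75
  d5 = d3/2 = 2/5
  d6 = d2 - d3 - d5 = 64/5
  d7 = d1*5 = 95/3
  d8 = d1/5 - d7/4 = -133/20
  d9 = d1*2 - d2/5 - d4*5 = -21
Walk from origin (0, 0):
  seg 1: left by d3 = 4/5 → (-4/5, 0)
  seg 2: down by d4 = 463/75 → (-4/5, -463/75)
  seg 3: down by d6 = 64/5 → (-4/5, -1423/75)
  seg 4: right by d6 = 64/5 → (12, -1423/75)
  seg 5: up by d1 = 19/3 → (12, -316/25)
  seg 6: up by d3 = 4/5 → (12, -296/25)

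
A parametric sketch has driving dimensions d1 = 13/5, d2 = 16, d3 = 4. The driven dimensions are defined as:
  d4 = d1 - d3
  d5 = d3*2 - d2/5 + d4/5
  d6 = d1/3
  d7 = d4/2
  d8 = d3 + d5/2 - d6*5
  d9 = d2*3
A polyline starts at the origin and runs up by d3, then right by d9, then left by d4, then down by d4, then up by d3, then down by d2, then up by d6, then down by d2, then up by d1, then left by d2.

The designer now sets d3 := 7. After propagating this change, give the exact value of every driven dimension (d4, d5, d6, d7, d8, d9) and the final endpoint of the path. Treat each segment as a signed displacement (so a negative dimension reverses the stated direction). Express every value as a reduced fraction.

Apply edit: d3 := 7
  d4 = d1 - d3 = -22/5
  d5 = d3*2 - d2/5 + d4/5 = 248/25
  d6 = d1/3 = 13/15
  d7 = d4/2 = -11/5
  d8 = d3 + d5/2 - d6*5 = 572/75
  d9 = d2*3 = 48
Walk from origin (0, 0):
  seg 1: up by d3 = 7 → (0, 7)
  seg 2: right by d9 = 48 → (48, 7)
  seg 3: left by d4 = -22/5 → (262/5, 7)
  seg 4: down by d4 = -22/5 → (262/5, 57/5)
  seg 5: up by d3 = 7 → (262/5, 92/5)
  seg 6: down by d2 = 16 → (262/5, 12/5)
  seg 7: up by d6 = 13/15 → (262/5, 49/15)
  seg 8: down by d2 = 16 → (262/5, -191/15)
  seg 9: up by d1 = 13/5 → (262/5, -152/15)
  seg 10: left by d2 = 16 → (182/5, -152/15)

d4 = -22/5
d5 = 248/25
d6 = 13/15
d7 = -11/5
d8 = 572/75
d9 = 48
endpoint = (182/5, -152/15)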